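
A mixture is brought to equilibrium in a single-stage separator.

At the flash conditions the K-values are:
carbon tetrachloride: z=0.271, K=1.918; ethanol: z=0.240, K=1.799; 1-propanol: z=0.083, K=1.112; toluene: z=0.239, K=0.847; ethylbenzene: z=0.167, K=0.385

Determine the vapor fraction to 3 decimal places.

ψ = 0.862

Rachford–Rice: g(ψ) = Σ zᵢ(Kᵢ−1)/(1+ψ(Kᵢ−1)) = 0.
g(0) = ΣzᵢKᵢ − 1 = 0.311 and g(1) = 1 − Σzᵢ/Kᵢ = -0.065, so a root lies in (0, 1).
Newton–Raphson from ψ = 0.5:
  ψ = 0.500: g = 0.1284, g' = -0.325 → ψ = 0.896
  ψ = 0.896: g = -0.0142, g' = -0.442 → ψ = 0.863
  ψ = 0.863: g = -0.0004, g' = -0.420 → ψ = 0.862
Converged at ψ = 0.862.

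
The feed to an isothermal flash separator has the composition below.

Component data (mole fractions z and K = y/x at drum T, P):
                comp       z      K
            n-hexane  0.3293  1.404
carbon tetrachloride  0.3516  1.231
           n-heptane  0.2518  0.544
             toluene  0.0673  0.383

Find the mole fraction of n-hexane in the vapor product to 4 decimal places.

Newton iteration, β⁰ = 0.5:
  β = 0.5000: g = -0.02529, g' = -0.1937 → β = 0.3694
  β = 0.3694: g = -0.00127, g' = -0.1753 → β = 0.3622
Converged at β = 0.3622.
Compositions from xᵢ = zᵢ/(1+β(Kᵢ−1)), yᵢ = Kᵢxᵢ:
  n-hexane: x = 0.2873, y = 0.4033
  carbon tetrachloride: x = 0.3245, y = 0.3994
  n-heptane: x = 0.3016, y = 0.1641
  toluene: x = 0.0867, y = 0.0332

y_n-hexane = 0.4033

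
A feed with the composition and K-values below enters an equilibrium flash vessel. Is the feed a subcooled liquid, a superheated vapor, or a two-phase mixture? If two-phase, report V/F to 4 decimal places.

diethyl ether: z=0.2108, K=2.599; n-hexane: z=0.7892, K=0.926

superheated vapor

ΣzᵢKᵢ = 1.2787; Σzᵢ/Kᵢ = 0.9334.
Since Σzᵢ/Kᵢ < 1 the mixture is above its dew point — single vapor phase.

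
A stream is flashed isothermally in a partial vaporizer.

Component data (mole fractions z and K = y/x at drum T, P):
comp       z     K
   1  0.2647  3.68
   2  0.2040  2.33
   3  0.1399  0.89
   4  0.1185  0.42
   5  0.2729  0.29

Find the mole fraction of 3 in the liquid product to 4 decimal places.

Rachford–Rice: g(V/F) = Σ zᵢ(Kᵢ−1)/(1+V/F(Kᵢ−1)) = 0.
g(0) = ΣzᵢKᵢ − 1 = 0.7028 and g(1) = 1 − Σzᵢ/Kᵢ = -0.5399, so a root lies in (0, 1).
Newton–Raphson from V/F = 0.5:
  V/F = 0.5000: g = 0.05263, g' = -0.8890 → V/F = 0.5592
  V/F = 0.5592: g = 0.00005, g' = -0.8908 → V/F = 0.5593
Converged at V/F = 0.5593.
Compositions from xᵢ = zᵢ/(1+V/F(Kᵢ−1)), yᵢ = Kᵢxᵢ:
  1: x = 0.1059, y = 0.3898
  2: x = 0.1170, y = 0.2726
  3: x = 0.1491, y = 0.1327
  4: x = 0.1754, y = 0.0737
  5: x = 0.4526, y = 0.1313

x_3 = 0.1491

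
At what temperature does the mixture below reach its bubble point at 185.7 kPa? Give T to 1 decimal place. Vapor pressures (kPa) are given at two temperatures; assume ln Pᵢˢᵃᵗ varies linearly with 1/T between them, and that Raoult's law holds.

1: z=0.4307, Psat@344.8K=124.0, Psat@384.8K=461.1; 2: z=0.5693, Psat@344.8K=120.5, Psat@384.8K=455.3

Bubble-point temperature: ΣzᵢPᵢˢᵃᵗ(T) = P. Interpolate ln Pᵢˢᵃᵗ = aᵢ + bᵢ/T.
  T = 344.8 K: ΣzᵢPᵢˢᵃᵗ = 122.01 kPa
  T = 384.8 K: ΣzᵢPᵢˢᵃᵗ = 457.80 kPa
  T = 364.8 K: ΣzᵢPᵢˢᵃᵗ = 245.06 kPa
  T = 354.8 K: ΣzᵢPᵢˢᵃᵗ = 174.62 kPa
  T = 359.8 K: ΣzᵢPᵢˢᵃᵗ = 207.35 kPa
  T = 357.3 K: ΣzᵢPᵢˢᵃᵗ = 190.40 kPa
Interpolating between 354.8 K and 357.3 K gives T ≈ 356.6 K.

T = 356.6 K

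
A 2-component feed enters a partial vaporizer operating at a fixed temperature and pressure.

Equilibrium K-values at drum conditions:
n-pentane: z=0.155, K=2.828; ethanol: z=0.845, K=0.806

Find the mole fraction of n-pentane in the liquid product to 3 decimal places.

Rachford–Rice: g(ψ) = Σ zᵢ(Kᵢ−1)/(1+ψ(Kᵢ−1)) = 0.
Check two-phase: ΣzᵢKᵢ = 1.119 > 1 and Σzᵢ/Kᵢ = 1.103 > 1, so g(0) = 0.119 > 0 and g(1) = -0.103 < 0.
Newton iteration, ψ⁰ = 0.5:
  ψ = 0.500: g = -0.0335, g' = -0.180 → ψ = 0.314
  ψ = 0.314: g = 0.0054, g' = -0.245 → ψ = 0.336
  ψ = 0.336: g = 0.0001, g' = -0.235 → ψ = 0.337
Converged at ψ = 0.337.
Compositions from xᵢ = zᵢ/(1+ψ(Kᵢ−1)), yᵢ = Kᵢxᵢ:
  n-pentane: x = 0.096, y = 0.271
  ethanol: x = 0.904, y = 0.729

x_n-pentane = 0.096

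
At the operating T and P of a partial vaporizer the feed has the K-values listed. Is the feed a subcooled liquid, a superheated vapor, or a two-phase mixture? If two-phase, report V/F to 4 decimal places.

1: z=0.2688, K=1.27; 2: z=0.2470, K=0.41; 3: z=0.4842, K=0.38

ΣzᵢKᵢ = 0.6266; Σzᵢ/Kᵢ = 2.0883.
Since ΣzᵢKᵢ < 1 the mixture is below its bubble point — single liquid phase.

subcooled liquid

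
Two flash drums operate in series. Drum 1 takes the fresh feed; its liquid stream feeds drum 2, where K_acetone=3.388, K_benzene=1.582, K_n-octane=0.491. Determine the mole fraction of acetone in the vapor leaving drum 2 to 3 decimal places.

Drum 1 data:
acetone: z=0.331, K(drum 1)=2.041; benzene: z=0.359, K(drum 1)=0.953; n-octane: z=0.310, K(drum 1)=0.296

Drum 1:
Newton–Raphson from ψ₁ = 0.52:
  ψ₁ = 0.520: g = -0.1380, g' = -0.534 → ψ₁ = 0.262
  ψ₁ = 0.262: g = -0.0138, g' = -0.453 → ψ₁ = 0.231
Converged at ψ₁ = 0.231.
Drum-1 compositions:
  acetone: x = 0.267, y = 0.545
  benzene: x = 0.363, y = 0.346
  n-octane: x = 0.370, y = 0.110
Drum-2 feed = drum-1 liquid: z₂ = (0.2668, 0.3629, 0.3703).
Drum 2:
Rachford–Rice: g(ψ₂) = Σ zᵢ(Kᵢ−1)/(1+ψ₂(Kᵢ−1)) = 0.
Check two-phase: ΣzᵢKᵢ = 1.660 > 1 and Σzᵢ/Kᵢ = 1.062 > 1, so g(0) = 0.660 > 0 and g(1) = -0.062 < 0.
Iterate (Newton) starting at ψ₂ = 0.5:
  ψ₂ = 0.500: g = 0.2012, g' = -0.562 → ψ₂ = 0.858
  ψ₂ = 0.858: g = 0.0154, g' = -0.521 → ψ₂ = 0.887
Converged at ψ₂ = 0.887.
  acetone: x = 0.086, y = 0.290
  benzene: x = 0.239, y = 0.379
  n-octane: x = 0.675, y = 0.331

y_acetone (drum 2) = 0.290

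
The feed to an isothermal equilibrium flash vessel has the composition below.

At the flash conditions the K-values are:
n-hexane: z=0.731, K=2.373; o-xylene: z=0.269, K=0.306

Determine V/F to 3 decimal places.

Rachford–Rice: g(V/F) = Σ zᵢ(Kᵢ−1)/(1+V/F(Kᵢ−1)) = 0.
Feasibility: ΣzᵢKᵢ = 1.817, Σzᵢ/Kᵢ = 1.187 — both > 1, two phases present.
Binary case is linear: z₁(K₁−1)(1+V/F(K₂−1)) + z₂(K₂−1)(1+V/F(K₁−1)) = 0
⇒ V/F = [z₁(K₁−1)+z₂(K₂−1)] / [−(K₁−1)(K₂−1)] = 0.8170/0.9529 = 0.857

V/F = 0.857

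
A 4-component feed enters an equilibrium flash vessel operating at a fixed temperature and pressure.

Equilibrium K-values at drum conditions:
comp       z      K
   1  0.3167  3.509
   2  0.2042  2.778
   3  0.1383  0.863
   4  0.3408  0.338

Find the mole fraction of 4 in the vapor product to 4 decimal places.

y_4 = 0.2172

Rachford–Rice: g(ψ) = Σ zᵢ(Kᵢ−1)/(1+ψ(Kᵢ−1)) = 0.
g(0) = ΣzᵢKᵢ − 1 = 0.9131 and g(1) = 1 − Σzᵢ/Kᵢ = -0.3323, so a root lies in (0, 1).
Iterate (Newton) starting at ψ = 0.5:
  ψ = 0.5000: g = 0.18708, g' = -0.9098 → ψ = 0.7056
  ψ = 0.7056: g = 0.00350, g' = -0.9159 → ψ = 0.7094
Converged at ψ = 0.7094.
Compositions from xᵢ = zᵢ/(1+ψ(Kᵢ−1)), yᵢ = Kᵢxᵢ:
  1: x = 0.1139, y = 0.3998
  2: x = 0.0903, y = 0.2509
  3: x = 0.1532, y = 0.1322
  4: x = 0.6426, y = 0.2172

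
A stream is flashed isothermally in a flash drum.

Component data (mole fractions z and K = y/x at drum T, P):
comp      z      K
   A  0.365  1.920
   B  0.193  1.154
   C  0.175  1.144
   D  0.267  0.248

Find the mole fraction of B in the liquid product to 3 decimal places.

x_B = 0.181

Rachford–Rice: g(V/F) = Σ zᵢ(Kᵢ−1)/(1+V/F(Kᵢ−1)) = 0.
g(0) = ΣzᵢKᵢ − 1 = 0.190 and g(1) = 1 − Σzᵢ/Kᵢ = -0.587, so a root lies in (0, 1).
Iterate (Newton) starting at V/F = 0.66:
  V/F = 0.660: g = -0.1397, g' = -0.722 → V/F = 0.466
  V/F = 0.466: g = -0.0229, g' = -0.517 → V/F = 0.422
  V/F = 0.422: g = -0.0006, g' = -0.492 → V/F = 0.421
Converged at V/F = 0.421.
Compositions from xᵢ = zᵢ/(1+V/F(Kᵢ−1)), yᵢ = Kᵢxᵢ:
  A: x = 0.263, y = 0.505
  B: x = 0.181, y = 0.209
  C: x = 0.165, y = 0.189
  D: x = 0.391, y = 0.097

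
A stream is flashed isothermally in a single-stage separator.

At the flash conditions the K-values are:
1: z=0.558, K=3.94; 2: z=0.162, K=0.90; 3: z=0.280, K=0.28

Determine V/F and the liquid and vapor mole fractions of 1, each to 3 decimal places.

V/F = 0.797, x_1 = 0.167, y_1 = 0.658

Rachford–Rice: g(V/F) = Σ zᵢ(Kᵢ−1)/(1+V/F(Kᵢ−1)) = 0.
g(0) = ΣzᵢKᵢ − 1 = 1.423 and g(1) = 1 − Σzᵢ/Kᵢ = -0.322, so a root lies in (0, 1).
Iterate (Newton) starting at V/F = 0.5:
  V/F = 0.500: g = 0.3321, g' = -1.147 → V/F = 0.790
  V/F = 0.790: g = 0.0091, g' = -1.219 → V/F = 0.797
Converged at V/F = 0.797.
Compositions from xᵢ = zᵢ/(1+V/F(Kᵢ−1)), yᵢ = Kᵢxᵢ:
  1: x = 0.167, y = 0.658
  2: x = 0.176, y = 0.158
  3: x = 0.657, y = 0.184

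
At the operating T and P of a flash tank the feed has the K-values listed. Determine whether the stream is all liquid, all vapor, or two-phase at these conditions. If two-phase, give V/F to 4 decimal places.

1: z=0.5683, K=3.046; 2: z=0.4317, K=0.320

ΣzᵢKᵢ = 1.8692; Σzᵢ/Kᵢ = 1.5356.
Both exceed 1, so a two-phase solution exists.
Rachford–Rice: g(ψ) = Σ zᵢ(Kᵢ−1)/(1+ψ(Kᵢ−1)) = 0.
Newton–Raphson from ψ = 0.5:
  ψ = 0.5000: g = 0.12998, g' = -1.0396 → ψ = 0.6250
  ψ = 0.6250: g = -0.00031, g' = -1.0619 → ψ = 0.6247
Converged at ψ = 0.6247.

two-phase, V/F = 0.6247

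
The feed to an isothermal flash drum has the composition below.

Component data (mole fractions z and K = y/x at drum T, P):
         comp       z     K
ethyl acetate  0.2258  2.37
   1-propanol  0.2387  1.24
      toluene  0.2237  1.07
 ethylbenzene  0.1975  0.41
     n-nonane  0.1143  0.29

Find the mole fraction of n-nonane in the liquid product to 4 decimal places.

x_n-nonane = 0.1602

Rachford–Rice: g(ψ) = Σ zᵢ(Kᵢ−1)/(1+ψ(Kᵢ−1)) = 0.
g(0) = ΣzᵢKᵢ − 1 = 0.1846 and g(1) = 1 − Σzᵢ/Kᵢ = -0.3727, so a root lies in (0, 1).
Newton–Raphson from ψ = 0.5:
  ψ = 0.5000: g = -0.04123, g' = -0.4381 → ψ = 0.4059
  ψ = 0.4059: g = -0.00099, g' = -0.4201 → ψ = 0.4035
Converged at ψ = 0.4035.
Compositions from xᵢ = zᵢ/(1+ψ(Kᵢ−1)), yᵢ = Kᵢxᵢ:
  ethyl acetate: x = 0.1454, y = 0.3446
  1-propanol: x = 0.2176, y = 0.2699
  toluene: x = 0.2176, y = 0.2328
  ethylbenzene: x = 0.2592, y = 0.1063
  n-nonane: x = 0.1602, y = 0.0465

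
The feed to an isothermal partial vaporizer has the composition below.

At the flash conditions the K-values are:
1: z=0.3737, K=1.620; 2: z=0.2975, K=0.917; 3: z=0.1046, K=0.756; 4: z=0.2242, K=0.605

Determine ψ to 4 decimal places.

Let ψ = V/F and solve Σ zᵢ(Kᵢ−1)/(1+ψ(Kᵢ−1)) = 0.
g(0) = ΣzᵢKᵢ − 1 = 0.0929 and g(1) = 1 − Σzᵢ/Kᵢ = -0.0640, so a root lies in (0, 1).
Iterate (Newton) starting at ψ = 0.7:
  ψ = 0.7000: g = -0.01783, g' = -0.1481 → ψ = 0.5796
  ψ = 0.5796: g = -0.00007, g' = -0.1473 → ψ = 0.5791
Converged at ψ = 0.5791.

ψ = 0.5791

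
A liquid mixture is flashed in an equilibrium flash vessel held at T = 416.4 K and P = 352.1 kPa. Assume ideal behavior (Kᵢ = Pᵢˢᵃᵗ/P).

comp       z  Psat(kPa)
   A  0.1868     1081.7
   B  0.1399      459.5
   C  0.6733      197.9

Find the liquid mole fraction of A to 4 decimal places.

Raoult's law: Kᵢ = Pᵢˢᵃᵗ/P = Pᵢˢᵃᵗ/352.1.
  K_A = 1081.7/352.1 = 3.072139, K_B = 459.5/352.1 = 1.305027, K_C = 197.9/352.1 = 0.562056
Material balance + equilibrium reduce to Σ zᵢ(Kᵢ−1)/(1+V/F(Kᵢ−1)) = 0.
Check two-phase: ΣzᵢKᵢ = 1.1349 > 1 and Σzᵢ/Kᵢ = 1.3659 > 1, so g(0) = 0.1349 > 0 and g(1) = -0.3659 < 0.
Newton–Raphson from V/F = 0.5:
  V/F = 0.5000: g = -0.15040, g' = -0.4150 → V/F = 0.1376
  V/F = 0.1376: g = 0.02840, g' = -0.6439 → V/F = 0.1817
  V/F = 0.1817: g = 0.00129, g' = -0.5875 → V/F = 0.1839
Converged at V/F = 0.1839.
Compositions from xᵢ = zᵢ/(1+V/F(Kᵢ−1)), yᵢ = Kᵢxᵢ:
  A: x = 0.1353, y = 0.4155
  B: x = 0.1325, y = 0.1729
  C: x = 0.7323, y = 0.4116

x_A = 0.1353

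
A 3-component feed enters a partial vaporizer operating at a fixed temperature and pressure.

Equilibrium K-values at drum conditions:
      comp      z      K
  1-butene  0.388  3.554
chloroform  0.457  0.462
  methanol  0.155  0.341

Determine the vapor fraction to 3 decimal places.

ψ = 0.441

Material balance + equilibrium reduce to Σ zᵢ(Kᵢ−1)/(1+ψ(Kᵢ−1)) = 0.
Feasibility: ΣzᵢKᵢ = 1.643, Σzᵢ/Kᵢ = 1.553 — both > 1, two phases present.
Newton–Raphson from ψ = 0.59:
  ψ = 0.590: g = -0.1320, g' = -0.867 → ψ = 0.438
  ψ = 0.438: g = 0.0028, g' = -0.924 → ψ = 0.441
Converged at ψ = 0.441.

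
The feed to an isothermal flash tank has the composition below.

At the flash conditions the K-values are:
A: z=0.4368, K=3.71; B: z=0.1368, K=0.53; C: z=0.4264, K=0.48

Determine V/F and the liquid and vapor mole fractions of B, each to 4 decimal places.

Material balance + equilibrium reduce to Σ zᵢ(Kᵢ−1)/(1+V/F(Kᵢ−1)) = 0.
g(0) = ΣzᵢKᵢ − 1 = 0.8977 and g(1) = 1 − Σzᵢ/Kᵢ = -0.2642, so a root lies in (0, 1).
Newton–Raphson from V/F = 0.63:
  V/F = 0.6300: g = 0.01614, g' = -0.7537 → V/F = 0.6514
  V/F = 0.6514: g = 0.00009, g' = -0.7459 → V/F = 0.6515
Converged at V/F = 0.6515.
Compositions from xᵢ = zᵢ/(1+V/F(Kᵢ−1)), yᵢ = Kᵢxᵢ:
  A: x = 0.1579, y = 0.5860
  B: x = 0.1972, y = 0.1045
  C: x = 0.6449, y = 0.3095

V/F = 0.6515, x_B = 0.1972, y_B = 0.1045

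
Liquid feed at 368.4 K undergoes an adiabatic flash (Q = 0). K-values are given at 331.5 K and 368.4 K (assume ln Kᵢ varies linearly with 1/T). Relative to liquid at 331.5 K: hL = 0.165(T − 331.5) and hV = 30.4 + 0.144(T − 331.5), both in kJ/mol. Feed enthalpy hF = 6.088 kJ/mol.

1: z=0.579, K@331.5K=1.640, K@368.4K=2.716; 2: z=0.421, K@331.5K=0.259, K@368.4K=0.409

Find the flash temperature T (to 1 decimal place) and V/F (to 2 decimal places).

T = 333.8 K, V/F = 0.19

Adiabatic flash: solve Rachford–Rice at each trial T, then check hF = ψ·hV(T) + (1−ψ)·hL(T).
  T = 331.5 K: K = (1.640, 0.259), RR gives ψ = 0.124, H_out = 3.756 kJ/mol
  T = 368.4 K: K = (2.716, 0.409), RR gives ψ = 0.734, H_out = 27.844 kJ/mol
  T = 349.9 K: K = (2.137, 0.329), RR gives ψ = 0.493, H_out = 17.832 kJ/mol
  T = 340.7 K: K = (1.879, 0.293), RR gives ψ = 0.340, H_out = 11.785 kJ/mol
  T = 336.1 K: K = (1.757, 0.276), RR gives ψ = 0.243, H_out = 8.131 kJ/mol
  T = 333.8 K: K = (1.698, 0.267), RR gives ψ = 0.187, H_out = 6.054 kJ/mol
Linear interpolation between T = 333.8 (H_out = 6.054) and T = 336.1 (H_out = 8.131) on hF = 6.088 gives T ≈ 333.8 K, at which ψ = 0.19.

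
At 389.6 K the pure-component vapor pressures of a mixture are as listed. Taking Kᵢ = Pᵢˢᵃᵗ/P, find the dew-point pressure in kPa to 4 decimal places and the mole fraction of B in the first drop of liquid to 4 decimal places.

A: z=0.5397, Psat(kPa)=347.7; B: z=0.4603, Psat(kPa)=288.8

At the dew point ψ → 1, so Σzᵢ/Kᵢ = 1 with Kᵢ = Pᵢˢᵃᵗ/P ⇒ 1/P = Σzᵢ/Pᵢˢᵃᵗ.
1/P = 0.5397/347.7 + 0.4603/288.8 = 0.0031460 ⇒ P = 317.8602 kPa
xᵢ = zᵢP/Pᵢˢᵃᵗ ⇒ x_B = 0.4603·317.8602/288.8 = 0.5066

Pdew = 317.8602 kPa, x_B = 0.5066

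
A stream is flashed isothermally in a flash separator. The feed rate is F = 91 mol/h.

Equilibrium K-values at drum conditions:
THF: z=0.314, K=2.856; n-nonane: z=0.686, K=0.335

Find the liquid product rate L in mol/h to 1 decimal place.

L = 81.7 mol/h

Material balance + equilibrium reduce to Σ zᵢ(Kᵢ−1)/(1+ψ(Kᵢ−1)) = 0.
g(0) = ΣzᵢKᵢ − 1 = 0.127 and g(1) = 1 − Σzᵢ/Kᵢ = -1.158, so a root lies in (0, 1).
Binary case is linear: z₁(K₁−1)(1+ψ(K₂−1)) + z₂(K₂−1)(1+ψ(K₁−1)) = 0
⇒ ψ = [z₁(K₁−1)+z₂(K₂−1)] / [−(K₁−1)(K₂−1)] = 0.1266/1.2342 = 0.103
Then V = ψ·F = 0.1026·91 = 9.3 mol/h and L = F − V = 81.7 mol/h.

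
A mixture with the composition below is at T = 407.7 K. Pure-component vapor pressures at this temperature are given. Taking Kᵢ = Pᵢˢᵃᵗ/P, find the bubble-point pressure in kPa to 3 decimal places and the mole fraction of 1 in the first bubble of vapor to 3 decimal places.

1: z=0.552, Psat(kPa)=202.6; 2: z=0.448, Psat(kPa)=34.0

Pbub = 127.067 kPa, y_1 = 0.880

At the bubble point ψ → 0, so ΣzᵢKᵢ = 1 with Kᵢ = Pᵢˢᵃᵗ/P ⇒ P = ΣzᵢPᵢˢᵃᵗ.
P = 0.552·202.6 + 0.448·34.0 = 127.067 kPa
yᵢ = zᵢPᵢˢᵃᵗ/P ⇒ y_1 = 0.552·202.6/127.067 = 0.880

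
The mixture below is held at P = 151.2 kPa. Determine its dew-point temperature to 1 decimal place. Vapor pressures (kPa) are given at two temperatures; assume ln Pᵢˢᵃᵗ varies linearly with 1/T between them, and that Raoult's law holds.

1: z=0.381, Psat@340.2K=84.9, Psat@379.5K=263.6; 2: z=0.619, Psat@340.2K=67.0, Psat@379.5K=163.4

Dew-point temperature: Σzᵢ·P/Pᵢˢᵃᵗ(T) = 1. Interpolate ln Pᵢˢᵃᵗ = aᵢ + bᵢ/T.
  T = 340.2 K: ΣzᵢP/Pᵢˢᵃᵗ = 2.0754
  T = 379.5 K: ΣzᵢP/Pᵢˢᵃᵗ = 0.7913
  T = 359.9 K: ΣzᵢP/Pᵢˢᵃᵗ = 1.2448
  T = 369.7 K: ΣzᵢP/Pᵢˢᵃᵗ = 0.9862
  T = 364.8 K: ΣzᵢP/Pᵢˢᵃᵗ = 1.1062
  T = 367.2 K: ΣzᵢP/Pᵢˢᵃᵗ = 1.0453
Interpolating between 367.2 K and 369.7 K gives T ≈ 369.1 K.

T = 369.1 K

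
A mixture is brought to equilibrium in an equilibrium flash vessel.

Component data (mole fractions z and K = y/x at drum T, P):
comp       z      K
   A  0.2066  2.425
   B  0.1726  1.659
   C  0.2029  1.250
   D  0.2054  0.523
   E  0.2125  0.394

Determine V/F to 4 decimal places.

V/F = 0.4751

Material balance + equilibrium reduce to Σ zᵢ(Kᵢ−1)/(1+V/F(Kᵢ−1)) = 0.
Feasibility: ΣzᵢKᵢ = 1.2321, Σzᵢ/Kᵢ = 1.2836 — both > 1, two phases present.
Newton iteration, V/F⁰ = 0.39:
  V/F = 0.3900: g = 0.03695, g' = -0.4357 → V/F = 0.4748
  V/F = 0.4748: g = 0.00012, g' = -0.4348 → V/F = 0.4751
Converged at V/F = 0.4751.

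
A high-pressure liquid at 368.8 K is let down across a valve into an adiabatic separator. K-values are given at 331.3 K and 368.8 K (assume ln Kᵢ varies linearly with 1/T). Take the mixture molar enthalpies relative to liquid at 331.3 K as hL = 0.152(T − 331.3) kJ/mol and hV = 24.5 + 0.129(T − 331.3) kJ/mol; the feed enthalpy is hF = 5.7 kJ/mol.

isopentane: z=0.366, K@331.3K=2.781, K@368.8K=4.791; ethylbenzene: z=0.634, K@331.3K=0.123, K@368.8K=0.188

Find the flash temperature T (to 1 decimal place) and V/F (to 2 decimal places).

Adiabatic flash: solve Rachford–Rice at each trial T, then check hF = ψ·hV(T) + (1−ψ)·hL(T).
  T = 331.3 K: K = (2.781, 0.123), RR gives ψ = 0.061, H_out = 1.503 kJ/mol
  T = 368.8 K: K = (4.791, 0.188), RR gives ψ = 0.284, H_out = 12.401 kJ/mol
  T = 350.1 K: K = (3.706, 0.154), RR gives ψ = 0.198, H_out = 7.630 kJ/mol
  T = 340.7 K: K = (3.223, 0.138), RR gives ψ = 0.139, H_out = 4.815 kJ/mol
  T = 345.4 K: K = (3.460, 0.146), RR gives ψ = 0.171, H_out = 6.271 kJ/mol
  T = 343.0 K: K = (3.338, 0.142), RR gives ψ = 0.155, H_out = 5.541 kJ/mol
Linear interpolation between T = 343.0 (H_out = 5.541) and T = 345.4 (H_out = 6.271) on hF = 5.7 gives T ≈ 343.5 K, at which ψ = 0.16.

T = 343.5 K, V/F = 0.16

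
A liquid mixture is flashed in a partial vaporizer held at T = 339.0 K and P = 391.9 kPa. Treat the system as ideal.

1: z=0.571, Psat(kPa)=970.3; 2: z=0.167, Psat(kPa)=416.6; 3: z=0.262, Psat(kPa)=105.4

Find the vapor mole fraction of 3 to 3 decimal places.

Raoult's law: Kᵢ = Pᵢˢᵃᵗ/P = Pᵢˢᵃᵗ/391.9.
  K_1 = 970.3/391.9 = 2.47589, K_2 = 416.6/391.9 = 1.06303, K_3 = 105.4/391.9 = 0.26895
Rachford–Rice: g(β) = Σ zᵢ(Kᵢ−1)/(1+β(Kᵢ−1)) = 0.
g(0) = ΣzᵢKᵢ − 1 = 0.662 and g(1) = 1 − Σzᵢ/Kᵢ = -0.362, so a root lies in (0, 1).
Iterate (Newton) starting at β = 0.65:
  β = 0.650: g = 0.0753, g' = -0.833 → β = 0.740
  β = 0.740: g = -0.0047, g' = -0.950 → β = 0.735
Converged at β = 0.735.
Compositions from xᵢ = zᵢ/(1+β(Kᵢ−1)), yᵢ = Kᵢxᵢ:
  1: x = 0.274, y = 0.678
  2: x = 0.160, y = 0.170
  3: x = 0.567, y = 0.152

y_3 = 0.152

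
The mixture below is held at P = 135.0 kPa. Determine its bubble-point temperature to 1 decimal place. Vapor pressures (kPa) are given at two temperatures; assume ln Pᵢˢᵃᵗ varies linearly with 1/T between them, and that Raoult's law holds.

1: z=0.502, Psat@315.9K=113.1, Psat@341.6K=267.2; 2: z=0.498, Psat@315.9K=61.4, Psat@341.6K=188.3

Bubble-point temperature: ΣzᵢPᵢˢᵃᵗ(T) = P. Interpolate ln Pᵢˢᵃᵗ = aᵢ + bᵢ/T.
  T = 315.9 K: ΣzᵢPᵢˢᵃᵗ = 87.35 kPa
  T = 341.6 K: ΣzᵢPᵢˢᵃᵗ = 227.91 kPa
  T = 328.8 K: ΣzᵢPᵢˢᵃᵗ = 143.75 kPa
  T = 322.4 K: ΣzᵢPᵢˢᵃᵗ = 112.77 kPa
  T = 325.6 K: ΣzᵢPᵢˢᵃᵗ = 127.46 kPa
  T = 327.2 K: ΣzᵢPᵢˢᵃᵗ = 135.39 kPa
Interpolating between 325.6 K and 327.2 K gives T ≈ 327.1 K.

T = 327.1 K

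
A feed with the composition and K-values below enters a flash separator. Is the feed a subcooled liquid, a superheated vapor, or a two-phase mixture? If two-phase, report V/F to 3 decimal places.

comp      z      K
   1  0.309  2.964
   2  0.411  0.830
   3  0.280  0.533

ΣzᵢKᵢ = 1.406; Σzᵢ/Kᵢ = 1.125.
Both exceed 1, so a two-phase solution exists.
Let ψ = V/F and solve Σ zᵢ(Kᵢ−1)/(1+ψ(Kᵢ−1)) = 0.
Newton iteration, ψ⁰ = 0.57:
  ψ = 0.570: g = 0.0308, g' = -0.393 → ψ = 0.648
  ψ = 0.648: g = 0.0009, g' = -0.371 → ψ = 0.651
Converged at ψ = 0.651.

two-phase, V/F = 0.651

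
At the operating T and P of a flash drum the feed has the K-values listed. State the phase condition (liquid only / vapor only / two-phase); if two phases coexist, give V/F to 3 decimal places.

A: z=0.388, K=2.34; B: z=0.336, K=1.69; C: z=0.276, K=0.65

vapor only

ΣzᵢKᵢ = 1.655; Σzᵢ/Kᵢ = 0.789.
Since Σzᵢ/Kᵢ < 1 the mixture is above its dew point — single vapor phase.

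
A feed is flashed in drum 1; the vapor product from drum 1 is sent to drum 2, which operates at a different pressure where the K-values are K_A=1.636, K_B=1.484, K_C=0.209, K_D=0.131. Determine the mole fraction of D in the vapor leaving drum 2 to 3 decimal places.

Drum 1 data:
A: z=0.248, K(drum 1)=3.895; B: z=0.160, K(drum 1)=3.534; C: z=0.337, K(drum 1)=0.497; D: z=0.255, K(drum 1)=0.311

Drum 1:
Rachford–Rice: g(ψ₁) = Σ zᵢ(Kᵢ−1)/(1+ψ₁(Kᵢ−1)) = 0.
Feasibility: ΣzᵢKᵢ = 1.778, Σzᵢ/Kᵢ = 1.607 — both > 1, two phases present.
Newton iteration, ψ₁⁰ = 0.61:
  ψ₁ = 0.610: g = -0.1288, g' = -0.968 → ψ₁ = 0.477
Converged at ψ₁ = 0.477.
Drum-1 compositions:
  A: x = 0.104, y = 0.406
  B: x = 0.072, y = 0.256
  C: x = 0.443, y = 0.220
  D: x = 0.380, y = 0.118
Drum-2 feed = drum-1 vapor: z₂ = (0.4055, 0.2559, 0.2204, 0.1182).
Drum 2:
Let ψ₂ = V/F and solve Σ zᵢ(Kᵢ−1)/(1+ψ₂(Kᵢ−1)) = 0.
Check two-phase: ΣzᵢKᵢ = 1.105 > 1 and Σzᵢ/Kᵢ = 2.377 > 1, so g(0) = 0.105 > 0 and g(1) = -1.377 < 0.
Iterate (Newton) starting at ψ₂ = 0.4:
  ψ₂ = 0.400: g = -0.1031, g' = -0.651 → ψ₂ = 0.242
  ψ₂ = 0.242: g = -0.0111, g' = -0.525 → ψ₂ = 0.220
Converged at ψ₂ = 0.220.
  A: x = 0.356, y = 0.582
  B: x = 0.231, y = 0.343
  C: x = 0.267, y = 0.056
  D: x = 0.146, y = 0.019

y_D (drum 2) = 0.019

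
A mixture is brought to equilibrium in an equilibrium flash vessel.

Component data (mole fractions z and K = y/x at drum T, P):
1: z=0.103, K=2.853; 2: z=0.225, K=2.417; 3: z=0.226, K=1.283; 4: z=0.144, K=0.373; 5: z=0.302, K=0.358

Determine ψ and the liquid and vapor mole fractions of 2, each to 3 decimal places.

Rachford–Rice: g(ψ) = Σ zᵢ(Kᵢ−1)/(1+ψ(Kᵢ−1)) = 0.
g(0) = ΣzᵢKᵢ − 1 = 0.289 and g(1) = 1 − Σzᵢ/Kᵢ = -0.535, so a root lies in (0, 1).
Newton–Raphson from ψ = 0.5:
  ψ = 0.500: g = -0.0754, g' = -0.654 → ψ = 0.385
  ψ = 0.385: g = -0.0011, g' = -0.642 → ψ = 0.383
Converged at ψ = 0.383.
Compositions from xᵢ = zᵢ/(1+ψ(Kᵢ−1)), yᵢ = Kᵢxᵢ:
  1: x = 0.060, y = 0.172
  2: x = 0.146, y = 0.352
  3: x = 0.204, y = 0.262
  4: x = 0.190, y = 0.071
  5: x = 0.401, y = 0.143

ψ = 0.383, x_2 = 0.146, y_2 = 0.352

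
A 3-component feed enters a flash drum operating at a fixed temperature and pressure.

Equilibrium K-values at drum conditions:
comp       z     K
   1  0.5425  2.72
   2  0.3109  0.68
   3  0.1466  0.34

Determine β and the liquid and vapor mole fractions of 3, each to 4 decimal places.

β = 0.8828, x_3 = 0.3513, y_3 = 0.1194

Material balance + equilibrium reduce to Σ zᵢ(Kᵢ−1)/(1+β(Kᵢ−1)) = 0.
g(0) = ΣzᵢKᵢ − 1 = 0.7369 and g(1) = 1 − Σzᵢ/Kᵢ = -0.0878, so a root lies in (0, 1).
Newton iteration, β⁰ = 0.32:
  β = 0.3200: g = 0.36834, g' = -0.8098 → β = 0.7748
  β = 0.7748: g = 0.06969, g' = -0.6187 → β = 0.8875
  β = 0.8875: g = -0.00318, g' = -0.6856 → β = 0.8828
Converged at β = 0.8828.
Compositions from xᵢ = zᵢ/(1+β(Kᵢ−1)), yᵢ = Kᵢxᵢ:
  1: x = 0.2154, y = 0.5859
  2: x = 0.4333, y = 0.2947
  3: x = 0.3513, y = 0.1194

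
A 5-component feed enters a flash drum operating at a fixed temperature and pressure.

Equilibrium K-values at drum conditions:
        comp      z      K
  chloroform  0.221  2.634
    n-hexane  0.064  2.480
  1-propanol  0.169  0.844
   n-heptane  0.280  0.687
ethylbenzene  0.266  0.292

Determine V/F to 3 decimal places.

Material balance + equilibrium reduce to Σ zᵢ(Kᵢ−1)/(1+V/F(Kᵢ−1)) = 0.
g(0) = ΣzᵢKᵢ − 1 = 0.154 and g(1) = 1 − Σzᵢ/Kᵢ = -0.628, so a root lies in (0, 1).
Newton–Raphson from V/F = 0.65:
  V/F = 0.650: g = -0.2649, g' = -0.681 → V/F = 0.261
  V/F = 0.261: g = -0.0325, g' = -0.600 → V/F = 0.207
  V/F = 0.207: g = 0.0008, g' = -0.630 → V/F = 0.208
Converged at V/F = 0.208.

V/F = 0.208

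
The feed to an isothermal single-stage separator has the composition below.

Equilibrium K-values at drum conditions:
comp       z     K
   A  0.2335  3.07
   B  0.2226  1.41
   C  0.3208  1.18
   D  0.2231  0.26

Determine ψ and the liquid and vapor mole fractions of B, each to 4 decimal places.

ψ = 0.6674, x_B = 0.1748, y_B = 0.2464

Let ψ = V/F and solve Σ zᵢ(Kᵢ−1)/(1+ψ(Kᵢ−1)) = 0.
g(0) = ΣzᵢKᵢ − 1 = 0.4673 and g(1) = 1 − Σzᵢ/Kᵢ = -0.3639, so a root lies in (0, 1).
Newton iteration, ψ⁰ = 0.47:
  ψ = 0.4700: g = 0.12162, g' = -0.5794 → ψ = 0.6799
  ψ = 0.6799: g = -0.00867, g' = -0.6986 → ψ = 0.6675
  ψ = 0.6675: g = -0.00009, g' = -0.6848 → ψ = 0.6674
Converged at ψ = 0.6674.
Compositions from xᵢ = zᵢ/(1+ψ(Kᵢ−1)), yᵢ = Kᵢxᵢ:
  A: x = 0.0981, y = 0.3010
  B: x = 0.1748, y = 0.2464
  C: x = 0.2864, y = 0.3379
  D: x = 0.4408, y = 0.1146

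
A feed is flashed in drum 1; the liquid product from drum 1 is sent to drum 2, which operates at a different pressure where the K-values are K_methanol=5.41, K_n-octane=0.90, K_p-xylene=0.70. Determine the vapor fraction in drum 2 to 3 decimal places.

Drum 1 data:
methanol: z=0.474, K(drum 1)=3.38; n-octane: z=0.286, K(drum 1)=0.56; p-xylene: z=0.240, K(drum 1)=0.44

V/F (drum 2) = 0.655

Drum 1:
Rachford–Rice: g(ψ₁) = Σ zᵢ(Kᵢ−1)/(1+ψ₁(Kᵢ−1)) = 0.
g(0) = ΣzᵢKᵢ − 1 = 0.868 and g(1) = 1 − Σzᵢ/Kᵢ = -0.196, so a root lies in (0, 1).
Iterate (Newton) starting at ψ₁ = 0.5:
  ψ₁ = 0.500: g = 0.1671, g' = -0.796 → ψ₁ = 0.710
  ψ₁ = 0.710: g = 0.0133, g' = -0.696 → ψ₁ = 0.729
Converged at ψ₁ = 0.729.
Drum-1 compositions:
  methanol: x = 0.173, y = 0.586
  n-octane: x = 0.421, y = 0.236
  p-xylene: x = 0.406, y = 0.178
Drum-2 feed = drum-1 liquid: z₂ = (0.1733, 0.4211, 0.4056).
Drum 2:
Let ψ₂ = V/F and solve Σ zᵢ(Kᵢ−1)/(1+ψ₂(Kᵢ−1)) = 0.
Check two-phase: ΣzᵢKᵢ = 1.600 > 1 and Σzᵢ/Kᵢ = 1.079 > 1, so g(0) = 0.600 > 0 and g(1) = -0.079 < 0.
Newton iteration, ψ₂⁰ = 0.5:
  ψ₂ = 0.500: g = 0.0510, g' = -0.383 → ψ₂ = 0.633
  ψ₂ = 0.633: g = 0.0064, g' = -0.295 → ψ₂ = 0.655
Converged at ψ₂ = 0.655.
  methanol: x = 0.045, y = 0.241
  n-octane: x = 0.451, y = 0.406
  p-xylene: x = 0.505, y = 0.353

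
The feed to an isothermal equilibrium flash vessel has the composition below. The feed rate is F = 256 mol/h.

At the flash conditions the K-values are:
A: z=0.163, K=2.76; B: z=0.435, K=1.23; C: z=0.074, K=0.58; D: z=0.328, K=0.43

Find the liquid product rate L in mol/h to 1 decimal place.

L = 166.3 mol/h

Rachford–Rice: g(β) = Σ zᵢ(Kᵢ−1)/(1+β(Kᵢ−1)) = 0.
g(0) = ΣzᵢKᵢ − 1 = 0.169 and g(1) = 1 − Σzᵢ/Kᵢ = -0.303, so a root lies in (0, 1).
Iterate (Newton) starting at β = 0.36:
  β = 0.360: g = -0.0038, g' = -0.396 → β = 0.350
Converged at β = 0.350.
Then V = β·F = 0.3503·256 = 89.7 mol/h and L = F − V = 166.3 mol/h.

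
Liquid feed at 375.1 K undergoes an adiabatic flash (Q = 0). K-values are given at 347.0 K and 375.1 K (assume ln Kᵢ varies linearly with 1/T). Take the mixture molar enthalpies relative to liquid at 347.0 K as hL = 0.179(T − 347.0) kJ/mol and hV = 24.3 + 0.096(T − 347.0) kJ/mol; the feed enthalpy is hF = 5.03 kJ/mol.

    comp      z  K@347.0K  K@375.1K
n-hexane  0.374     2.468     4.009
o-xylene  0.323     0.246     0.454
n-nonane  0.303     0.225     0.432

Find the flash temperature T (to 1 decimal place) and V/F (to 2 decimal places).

Adiabatic flash: solve Rachford–Rice at each trial T, then check hF = ψ·hV(T) + (1−ψ)·hL(T).
  T = 347.0 K: K = (2.468, 0.246, 0.225), RR gives ψ = 0.063, H_out = 1.531 kJ/mol
  T = 375.1 K: K = (4.009, 0.454, 0.432), RR gives ψ = 0.464, H_out = 15.217 kJ/mol
  T = 361.1 K: K = (3.178, 0.339, 0.316), RR gives ψ = 0.269, H_out = 8.742 kJ/mol
  T = 354.1 K: K = (2.810, 0.290, 0.268), RR gives ψ = 0.173, H_out = 5.374 kJ/mol
  T = 350.6 K: K = (2.638, 0.268, 0.246), RR gives ψ = 0.121, H_out = 3.553 kJ/mol
  T = 352.4 K: K = (2.725, 0.279, 0.257), RR gives ψ = 0.148, H_out = 4.505 kJ/mol
Linear interpolation between T = 352.4 (H_out = 4.505) and T = 354.1 (H_out = 5.374) on hF = 5.03 gives T ≈ 353.4 K, at which ψ = 0.16.

T = 353.4 K, V/F = 0.16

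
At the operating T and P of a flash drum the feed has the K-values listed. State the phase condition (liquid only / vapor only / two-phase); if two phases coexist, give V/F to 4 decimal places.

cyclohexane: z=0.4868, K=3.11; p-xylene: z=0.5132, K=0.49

two-phase, V/F = 0.7113

ΣzᵢKᵢ = 1.7654; Σzᵢ/Kᵢ = 1.2039.
Both exceed 1, so a two-phase solution exists.
Let ψ = V/F and solve Σ zᵢ(Kᵢ−1)/(1+ψ(Kᵢ−1)) = 0.
Binary case is linear: z₁(K₁−1)(1+ψ(K₂−1)) + z₂(K₂−1)(1+ψ(K₁−1)) = 0
⇒ ψ = [z₁(K₁−1)+z₂(K₂−1)] / [−(K₁−1)(K₂−1)] = 0.76542/1.07610 = 0.7113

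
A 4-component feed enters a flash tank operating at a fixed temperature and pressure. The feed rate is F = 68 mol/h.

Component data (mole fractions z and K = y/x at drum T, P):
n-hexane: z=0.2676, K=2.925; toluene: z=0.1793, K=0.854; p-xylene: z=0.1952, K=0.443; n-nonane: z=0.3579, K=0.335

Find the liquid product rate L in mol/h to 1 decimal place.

L = 58.6 mol/h

Let ψ = V/F and solve Σ zᵢ(Kᵢ−1)/(1+ψ(Kᵢ−1)) = 0.
Check two-phase: ΣzᵢKᵢ = 1.1422 > 1 and Σzᵢ/Kᵢ = 1.8104 > 1, so g(0) = 0.1422 > 0 and g(1) = -0.8104 < 0.
Iterate (Newton) starting at ψ = 0.55:
  ψ = 0.5500: g = -0.31025, g' = -0.7578 → ψ = 0.1406
  ψ = 0.1406: g = -0.00183, g' = -0.8821 → ψ = 0.1385
Converged at ψ = 0.1385.
Then V = ψ·F = 0.1385·68 = 9.4 mol/h and L = F − V = 58.6 mol/h.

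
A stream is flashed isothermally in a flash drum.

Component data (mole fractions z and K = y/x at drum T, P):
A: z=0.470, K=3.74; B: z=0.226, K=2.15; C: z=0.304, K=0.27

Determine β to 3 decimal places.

β = 0.804

Material balance + equilibrium reduce to Σ zᵢ(Kᵢ−1)/(1+β(Kᵢ−1)) = 0.
Check two-phase: ΣzᵢKᵢ = 2.326 > 1 and Σzᵢ/Kᵢ = 1.357 > 1, so g(0) = 1.326 > 0 and g(1) = -0.357 < 0.
Newton iteration, β⁰ = 0.36:
  β = 0.360: g = 0.5311, g' = -1.342 → β = 0.756
  β = 0.756: g = 0.0634, g' = -1.266 → β = 0.806
  β = 0.806: g = -0.0027, g' = -1.379 → β = 0.804
Converged at β = 0.804.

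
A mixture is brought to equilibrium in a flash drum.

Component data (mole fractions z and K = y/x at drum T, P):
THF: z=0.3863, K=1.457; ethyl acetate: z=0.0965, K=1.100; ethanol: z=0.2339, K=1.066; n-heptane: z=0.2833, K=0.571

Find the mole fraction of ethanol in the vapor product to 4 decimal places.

Material balance + equilibrium reduce to Σ zᵢ(Kᵢ−1)/(1+β(Kᵢ−1)) = 0.
g(0) = ΣzᵢKᵢ − 1 = 0.0801 and g(1) = 1 − Σzᵢ/Kᵢ = -0.0684, so a root lies in (0, 1).
Newton iteration, β⁰ = 0.32:
  β = 0.3200: g = 0.03761, g' = -0.1333 → β = 0.6021
  β = 0.6021: g = -0.00146, g' = -0.1462 → β = 0.5921
  β = 0.5921: g = -0.00000, g' = -0.1455 → β = 0.5920
Converged at β = 0.5920.
Compositions from xᵢ = zᵢ/(1+β(Kᵢ−1)), yᵢ = Kᵢxᵢ:
  THF: x = 0.3040, y = 0.4430
  ethyl acetate: x = 0.0911, y = 0.1002
  ethanol: x = 0.2251, y = 0.2400
  n-heptane: x = 0.3798, y = 0.2168

y_ethanol = 0.2400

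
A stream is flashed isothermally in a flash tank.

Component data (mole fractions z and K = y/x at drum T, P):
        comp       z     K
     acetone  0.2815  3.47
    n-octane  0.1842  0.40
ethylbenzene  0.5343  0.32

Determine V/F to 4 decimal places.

V/F = 0.1358

Material balance + equilibrium reduce to Σ zᵢ(Kᵢ−1)/(1+V/F(Kᵢ−1)) = 0.
Feasibility: ΣzᵢKᵢ = 1.2215, Σzᵢ/Kᵢ = 2.2113 — both > 1, two phases present.
Newton–Raphson from V/F = 0.67:
  V/F = 0.6700: g = -0.59031, g' = -1.2627 → V/F = 0.2025
  V/F = 0.2025: g = -0.08368, g' = -1.1813 → V/F = 0.1317
  V/F = 0.1317: g = 0.00561, g' = -1.3541 → V/F = 0.1358
Converged at V/F = 0.1358.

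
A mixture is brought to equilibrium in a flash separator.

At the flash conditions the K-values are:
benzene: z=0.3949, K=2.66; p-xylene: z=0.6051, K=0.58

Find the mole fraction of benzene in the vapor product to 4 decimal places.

y_benzene = 0.5371

Material balance + equilibrium reduce to Σ zᵢ(Kᵢ−1)/(1+V/F(Kᵢ−1)) = 0.
g(0) = ΣzᵢKᵢ − 1 = 0.4014 and g(1) = 1 − Σzᵢ/Kᵢ = -0.1917, so a root lies in (0, 1).
Binary case is linear: z₁(K₁−1)(1+V/F(K₂−1)) + z₂(K₂−1)(1+V/F(K₁−1)) = 0
⇒ V/F = [z₁(K₁−1)+z₂(K₂−1)] / [−(K₁−1)(K₂−1)] = 0.40139/0.69720 = 0.5757
Compositions from xᵢ = zᵢ/(1+V/F(Kᵢ−1)), yᵢ = Kᵢxᵢ:
  benzene: x = 0.2019, y = 0.5371
  p-xylene: x = 0.7981, y = 0.4629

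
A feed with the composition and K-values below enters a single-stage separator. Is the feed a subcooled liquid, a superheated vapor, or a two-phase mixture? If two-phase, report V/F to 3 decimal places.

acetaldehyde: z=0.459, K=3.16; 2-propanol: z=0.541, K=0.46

two-phase, V/F = 0.600

ΣzᵢKᵢ = 1.699; Σzᵢ/Kᵢ = 1.321.
Both exceed 1, so a two-phase solution exists.
Rachford–Rice: g(ψ) = Σ zᵢ(Kᵢ−1)/(1+ψ(Kᵢ−1)) = 0.
Iterate (Newton) starting at ψ = 0.37:
  ψ = 0.370: g = 0.1860, g' = -0.908 → ψ = 0.575
  ψ = 0.575: g = 0.0186, g' = -0.758 → ψ = 0.599
  ψ = 0.599: g = 0.0001, g' = -0.752 → ψ = 0.600
Converged at ψ = 0.600.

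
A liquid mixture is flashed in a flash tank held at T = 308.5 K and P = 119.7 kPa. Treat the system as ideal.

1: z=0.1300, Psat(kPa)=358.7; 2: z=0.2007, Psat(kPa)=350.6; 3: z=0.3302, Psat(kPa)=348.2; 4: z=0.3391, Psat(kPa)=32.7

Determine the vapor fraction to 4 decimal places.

Raoult's law: Kᵢ = Pᵢˢᵃᵗ/P = Pᵢˢᵃᵗ/119.7.
  K_1 = 358.7/119.7 = 2.996658, K_2 = 350.6/119.7 = 2.928989, K_3 = 348.2/119.7 = 2.908939, K_4 = 32.7/119.7 = 0.273183
Rachford–Rice: g(ψ) = Σ zᵢ(Kᵢ−1)/(1+ψ(Kᵢ−1)) = 0.
Feasibility: ΣzᵢKᵢ = 2.0306, Σzᵢ/Kᵢ = 1.4667 — both > 1, two phases present.
Newton iteration, ψ⁰ = 0.43:
  ψ = 0.4300: g = 0.33894, g' = -1.1151 → ψ = 0.7340
  ψ = 0.7340: g = -0.00021, g' = -1.2449 → ψ = 0.7338
Converged at ψ = 0.7338.

ψ = 0.7338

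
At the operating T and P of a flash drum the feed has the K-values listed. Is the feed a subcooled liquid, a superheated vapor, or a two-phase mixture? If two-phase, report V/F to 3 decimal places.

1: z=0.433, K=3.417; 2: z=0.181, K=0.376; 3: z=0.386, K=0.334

ΣzᵢKᵢ = 1.677; Σzᵢ/Kᵢ = 1.764.
Both exceed 1, so a two-phase solution exists.
Newton iteration, ψ⁰ = 0.44:
  ψ = 0.440: g = -0.0121, g' = -1.071 → ψ = 0.429
Converged at ψ = 0.429.

two-phase, V/F = 0.429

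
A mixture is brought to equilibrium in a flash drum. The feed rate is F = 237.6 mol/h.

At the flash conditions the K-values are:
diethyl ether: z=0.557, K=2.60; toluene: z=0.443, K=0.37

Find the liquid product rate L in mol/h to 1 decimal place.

L = 93.3 mol/h

Rachford–Rice: g(β) = Σ zᵢ(Kᵢ−1)/(1+β(Kᵢ−1)) = 0.
g(0) = ΣzᵢKᵢ − 1 = 0.612 and g(1) = 1 − Σzᵢ/Kᵢ = -0.412, so a root lies in (0, 1).
Binary case is linear: z₁(K₁−1)(1+β(K₂−1)) + z₂(K₂−1)(1+β(K₁−1)) = 0
⇒ β = [z₁(K₁−1)+z₂(K₂−1)] / [−(K₁−1)(K₂−1)] = 0.6121/1.0080 = 0.607
Then V = β·F = 0.6073·237.6 = 144.3 mol/h and L = F − V = 93.3 mol/h.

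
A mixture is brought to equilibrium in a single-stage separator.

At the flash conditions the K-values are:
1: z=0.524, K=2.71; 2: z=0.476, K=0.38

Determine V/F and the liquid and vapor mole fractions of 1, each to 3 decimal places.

V/F = 0.567, x_1 = 0.266, y_1 = 0.721

Material balance + equilibrium reduce to Σ zᵢ(Kᵢ−1)/(1+V/F(Kᵢ−1)) = 0.
g(0) = ΣzᵢKᵢ − 1 = 0.601 and g(1) = 1 − Σzᵢ/Kᵢ = -0.446, so a root lies in (0, 1).
Newton iteration, V/F⁰ = 0.66:
  V/F = 0.660: g = -0.0786, g' = -0.862 → V/F = 0.569
  V/F = 0.569: g = -0.0017, g' = -0.830 → V/F = 0.567
Converged at V/F = 0.567.
Compositions from xᵢ = zᵢ/(1+V/F(Kᵢ−1)), yᵢ = Kᵢxᵢ:
  1: x = 0.266, y = 0.721
  2: x = 0.734, y = 0.279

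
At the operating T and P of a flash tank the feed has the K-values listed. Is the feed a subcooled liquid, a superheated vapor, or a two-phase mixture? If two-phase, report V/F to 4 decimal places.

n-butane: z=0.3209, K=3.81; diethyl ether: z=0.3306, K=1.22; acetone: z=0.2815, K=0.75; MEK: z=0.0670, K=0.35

ΣzᵢKᵢ = 1.8605; Σzᵢ/Kᵢ = 0.9220.
Since Σzᵢ/Kᵢ < 1 the mixture is above its dew point — single vapor phase.

superheated vapor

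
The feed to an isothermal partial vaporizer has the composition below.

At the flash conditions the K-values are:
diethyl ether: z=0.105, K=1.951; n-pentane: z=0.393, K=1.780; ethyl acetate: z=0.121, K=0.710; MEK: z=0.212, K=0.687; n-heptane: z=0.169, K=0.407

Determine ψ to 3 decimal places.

Rachford–Rice: g(ψ) = Σ zᵢ(Kᵢ−1)/(1+ψ(Kᵢ−1)) = 0.
Check two-phase: ΣzᵢKᵢ = 1.205 > 1 and Σzᵢ/Kᵢ = 1.169 > 1, so g(0) = 0.205 > 0 and g(1) = -0.169 < 0.
Newton–Raphson from ψ = 0.5:
  ψ = 0.500: g = 0.0260, g' = -0.331 → ψ = 0.579
  ψ = 0.579: g = -0.0002, g' = -0.336 → ψ = 0.578
Converged at ψ = 0.578.

ψ = 0.578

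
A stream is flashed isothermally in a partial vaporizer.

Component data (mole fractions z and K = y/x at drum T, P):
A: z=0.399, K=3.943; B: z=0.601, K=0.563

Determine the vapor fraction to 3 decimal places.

Rachford–Rice: g(ψ) = Σ zᵢ(Kᵢ−1)/(1+ψ(Kᵢ−1)) = 0.
Check two-phase: ΣzᵢKᵢ = 1.912 > 1 and Σzᵢ/Kᵢ = 1.169 > 1, so g(0) = 0.912 > 0 and g(1) = -0.169 < 0.
Iterate (Newton) starting at ψ = 0.48:
  ψ = 0.480: g = 0.1544, g' = -0.777 → ψ = 0.679
  ψ = 0.679: g = 0.0185, g' = -0.617 → ψ = 0.709
Converged at ψ = 0.709.

ψ = 0.709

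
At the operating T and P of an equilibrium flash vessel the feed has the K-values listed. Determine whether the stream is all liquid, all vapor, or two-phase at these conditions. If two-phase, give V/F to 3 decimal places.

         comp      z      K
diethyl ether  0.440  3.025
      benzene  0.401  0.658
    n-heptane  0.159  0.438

two-phase, V/F = 0.779

ΣzᵢKᵢ = 1.665; Σzᵢ/Kᵢ = 1.118.
Both exceed 1, so a two-phase solution exists.
Rachford–Rice: g(ψ) = Σ zᵢ(Kᵢ−1)/(1+ψ(Kᵢ−1)) = 0.
Newton–Raphson from ψ = 0.47:
  ψ = 0.470: g = 0.1717, g' = -0.633 → ψ = 0.741
  ψ = 0.741: g = 0.0194, g' = -0.520 → ψ = 0.778
  ψ = 0.778: g = 0.0001, g' = -0.518 → ψ = 0.779
Converged at ψ = 0.779.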